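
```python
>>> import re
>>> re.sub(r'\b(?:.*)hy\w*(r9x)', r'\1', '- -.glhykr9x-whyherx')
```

Pattern: a word boundary (`\b`, zero-width); then zero or more of any character (non-capturing group); then the literal 'hy', then zero or more of a word character; then the literal 'r', then the literal '9x' (captured).
Matches: at [4:12] → 'glhykr9x'.
Each match is replaced using the text its own group 1 captured.

'- -.r9x-whyherx'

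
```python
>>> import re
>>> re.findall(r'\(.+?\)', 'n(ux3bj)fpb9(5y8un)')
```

Walking the string: at [1:8] → '(ux3bj)'; at [12:19] → '(5y8un)'.
`findall` yields the raw match text (2 of them) because the pattern has no groups.

['(ux3bj)', '(5y8un)']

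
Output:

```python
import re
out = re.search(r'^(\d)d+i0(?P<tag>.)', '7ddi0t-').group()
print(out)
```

Pattern: anchored at the start of the string; then a digit (captured); then one or more of a literal 'd', then the literal 'i0'; then any character (captured as 'tag').
The match spans [0:6] → '7ddi0t'.

7ddi0t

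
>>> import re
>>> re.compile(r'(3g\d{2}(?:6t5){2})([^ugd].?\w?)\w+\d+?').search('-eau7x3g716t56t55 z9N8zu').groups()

('3g716t56t5', '5 z')

The match spans [6:22] → '3g716t56t55 z9N8'.
Captured: group 1 = '3g716t56t5', group 2 = '5 z'.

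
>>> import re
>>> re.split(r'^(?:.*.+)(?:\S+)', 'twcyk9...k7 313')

Pattern: anchored at the start of the string; then zero or more of any character, then one or more of any character (non-capturing group); then one or more of a non-whitespace character (non-capturing group).
Matches to split on: at [0:15] → 'twcyk9...k7 313'.
`split` removes every match and returns the 2 fragments in between.

['', '']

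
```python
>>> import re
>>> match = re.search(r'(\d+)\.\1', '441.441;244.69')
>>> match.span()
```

(0, 7)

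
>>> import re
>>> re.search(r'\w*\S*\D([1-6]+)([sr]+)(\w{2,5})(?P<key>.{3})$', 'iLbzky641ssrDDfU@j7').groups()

The match spans [0:19] → 'iLbzky641ssrDDfU@j7'.
Captured: group 1 = '641', group 2 = 'ssr', group 3 = 'DDfU', group 4 = '@j7'.

('641', 'ssr', 'DDfU', '@j7')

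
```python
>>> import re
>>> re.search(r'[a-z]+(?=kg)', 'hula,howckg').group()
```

'howc'

Because the assertion is zero-width, the text it checks is not consumed and won't appear in the result.
`search` walks the string left to right and returns the first match it finds.
The match spans [5:9] → 'howc'.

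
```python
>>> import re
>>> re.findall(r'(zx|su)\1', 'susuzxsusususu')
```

['su', 'su', 'su']

`\1` is not a pattern — it's the concrete string captured by group 1, re-applied verbatim.
Scanning left to right: at [0:4] match 'susu', group 1 = 'su'; at [6:10] match 'susu', group 1 = 'su'; at [10:14] match 'susu', group 1 = 'su'.
One capturing group, so `findall` returns just the captured substring from each match — 3 in all.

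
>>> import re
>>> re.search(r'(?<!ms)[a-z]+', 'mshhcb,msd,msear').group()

'mshhcb'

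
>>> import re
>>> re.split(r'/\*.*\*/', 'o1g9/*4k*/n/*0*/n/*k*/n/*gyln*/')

['o1g9', '']

Matches to split on: at [4:31] → '/*4k*/n/*0*/n/*k*/n/*gyln*/'.
Each match becomes a cut point; 2 segments remain.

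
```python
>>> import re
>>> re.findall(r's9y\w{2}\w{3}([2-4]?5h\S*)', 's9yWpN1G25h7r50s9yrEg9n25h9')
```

With a single group, `findall` returns only what that group captured — 1 item.

['25h7r50s9yrEg9n25h9']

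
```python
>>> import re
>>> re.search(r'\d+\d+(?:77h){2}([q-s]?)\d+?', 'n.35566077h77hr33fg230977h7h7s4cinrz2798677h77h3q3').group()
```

'35566077h77hr3'

Pattern: one or more of a digit, then one or more of a digit, then the literal '77h' repeated 2 times; then optionally a character in [q-s] (captured); then one or more of a digit (lazy).
Lazy quantifiers expand one character at a time until the remainder of the pattern can match.
`search` walks the string left to right and returns the first match it finds.
The match spans [2:16] → '35566077h77hr3'.
Captured: group 1 = 'r'.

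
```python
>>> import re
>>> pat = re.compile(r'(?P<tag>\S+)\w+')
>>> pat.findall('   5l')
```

['5']

The pattern matches one or more of a non-whitespace character (captured as 'tag'); then one or more of a word character.
Matches: at [3:5] match '5l', group 1 = '5'.
With a single group, `findall` returns only what that group captured — 1 item.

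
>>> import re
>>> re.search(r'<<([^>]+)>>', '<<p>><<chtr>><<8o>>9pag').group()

'<<p>>'

`re.search` scans for the first position where the pattern succeeds.
The match spans [0:5] → '<<p>>'.
Captured: group 1 = 'p'.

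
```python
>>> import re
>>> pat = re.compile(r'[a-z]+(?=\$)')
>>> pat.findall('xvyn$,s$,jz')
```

['xvyn', 's']

The positive lookaround only admits positions where the adjacent text matches; those characters stay outside the span.
With no groups in the pattern, `findall` gives back each whole match — 2 here.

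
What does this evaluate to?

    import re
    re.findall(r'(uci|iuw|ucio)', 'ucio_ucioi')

['uci', 'uci']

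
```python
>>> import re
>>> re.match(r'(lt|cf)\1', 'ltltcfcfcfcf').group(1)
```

'lt'

The match spans [0:4] → 'ltlt'.
Captured: group 1 = 'lt'.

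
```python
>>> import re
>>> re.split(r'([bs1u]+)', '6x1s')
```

The group in the pattern means `split` returns the separators' captures alongside the pieces.

['6x', '1s', '']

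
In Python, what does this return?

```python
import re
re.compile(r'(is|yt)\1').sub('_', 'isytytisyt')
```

'is_isyt'

`\1` has to match the exact text group 1 already captured.
Matches: at [2:6] → 'ytyt'.
Each match is replaced by '_'.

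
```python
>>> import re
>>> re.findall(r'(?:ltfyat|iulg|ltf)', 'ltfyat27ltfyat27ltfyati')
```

Alternation isn't longest-match — the leftmost alternative that fits at this position is chosen.
No capturing groups, so `findall` returns the 3 full match strings.

['ltfyat', 'ltfyat', 'ltfyat']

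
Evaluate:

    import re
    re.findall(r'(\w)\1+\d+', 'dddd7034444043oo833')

['d', 'o']

`\1` has to match the exact text group 1 already captured.
Walking the string: at [0:14] match 'dddd7034444043', group 1 = 'd'; at [14:19] match 'oo833', group 1 = 'o'.
With a single group, `findall` returns only what that group captured — 2 items.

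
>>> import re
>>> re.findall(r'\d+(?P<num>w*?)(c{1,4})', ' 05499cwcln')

[('', 'c')]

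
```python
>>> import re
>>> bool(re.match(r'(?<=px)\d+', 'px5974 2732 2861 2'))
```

False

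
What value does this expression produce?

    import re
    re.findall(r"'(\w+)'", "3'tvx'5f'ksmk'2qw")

['tvx', 'ksmk']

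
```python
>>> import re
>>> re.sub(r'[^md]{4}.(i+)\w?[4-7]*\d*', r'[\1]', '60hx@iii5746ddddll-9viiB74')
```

The pattern matches exactly 4 of any character except [md], then any character; then one or more of a literal 'i' (captured); then optionally a word character, then zero or more of a character in [4-7], then zero or more of a digit.
The replacement refers to a captured group, so each match is rewritten using its own captured text.

'[iii]dddd[ii]'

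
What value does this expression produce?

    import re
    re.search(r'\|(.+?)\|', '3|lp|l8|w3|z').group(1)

Because the quantifier is non-greedy, it stops expanding at the earliest point where the rest of the pattern can succeed.
Unlike `match`, `search` isn't anchored — it looks for the pattern anywhere in the string.
The match spans [1:5] → '|lp|'.
Captured: group 1 = 'lp'.

'lp'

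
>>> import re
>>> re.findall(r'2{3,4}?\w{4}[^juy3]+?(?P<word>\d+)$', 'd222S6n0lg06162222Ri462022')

['462022']

The pattern matches 3 to 4 of a literal '2' (lazy), then exactly 4 of a word character, then one or more of any character except [juy3] (lazy); then one or more of a digit (captured as 'word'); then anchored at the end.
The `?` after the quantifier makes it lazy — it takes as little as possible before letting the rest of the pattern try.
Matches: at [1:26] match '222S6n0lg06162222Ri462022', group 1 = '462022'.
One capturing group, so `findall` returns just the captured substring from the one match — 1 in all.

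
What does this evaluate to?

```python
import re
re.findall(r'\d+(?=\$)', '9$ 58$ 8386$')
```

Because the assertion is zero-width, the text it checks is not consumed and won't appear in the result.
Matches: at [0:1] → '9'; at [3:5] → '58'; at [7:11] → '8386'.
With no groups in the pattern, `findall` gives back each whole match — 3 here.

['9', '58', '8386']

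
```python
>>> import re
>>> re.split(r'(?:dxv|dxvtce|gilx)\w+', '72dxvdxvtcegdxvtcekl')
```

['72', '']

Matches to split on: at [2:20] → 'dxvdxvtcegdxvtcekl'.
Splitting on the pattern gives 2 pieces.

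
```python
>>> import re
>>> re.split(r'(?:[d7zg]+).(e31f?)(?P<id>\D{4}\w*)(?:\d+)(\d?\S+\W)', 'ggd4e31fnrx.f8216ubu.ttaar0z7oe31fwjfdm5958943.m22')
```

`re.split` interleaves the captured-group text with the surrounding fragments.

['', 'e31f', 'nrx.f821', 'ubu.ttaar0z7oe31fwjfdm5958943.', 'm22']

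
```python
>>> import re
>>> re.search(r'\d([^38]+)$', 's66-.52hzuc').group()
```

The pattern matches a digit; then one or more of any character except [38] (captured); then anchored at the end.
`re.search` tries every starting position until one works.
The match spans [1:11] → '66-.52hzuc'.
Captured: group 1 = '6-.52hzuc'.

'66-.52hzuc'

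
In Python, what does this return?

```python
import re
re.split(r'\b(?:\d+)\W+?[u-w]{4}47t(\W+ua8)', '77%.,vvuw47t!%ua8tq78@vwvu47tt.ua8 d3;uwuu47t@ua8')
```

['', '!%ua8', 'tq78@vwvu47tt.ua8 d3;uwuu47t@ua8']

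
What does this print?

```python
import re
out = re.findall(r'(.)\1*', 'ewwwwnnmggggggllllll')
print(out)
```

The backreference `\1` re-matches whatever the first group consumed, character for character.
One capturing group, so `findall` returns just the captured substring from each match — 6 in all.

['e', 'w', 'n', 'm', 'g', 'l']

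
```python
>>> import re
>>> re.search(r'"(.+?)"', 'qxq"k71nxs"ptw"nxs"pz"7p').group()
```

'"k71nxs"'

A `+?`/`*?`/`{m,n}?` starts at its minimum and grows only as far as needed for what follows to match.
The match spans [3:11] → '"k71nxs"'.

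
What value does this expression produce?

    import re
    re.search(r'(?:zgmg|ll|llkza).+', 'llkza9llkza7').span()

Unlike `match`, `search` isn't anchored — it looks for the pattern anywhere in the string.
The match spans [0:12] → 'llkza9llkza7'.

(0, 12)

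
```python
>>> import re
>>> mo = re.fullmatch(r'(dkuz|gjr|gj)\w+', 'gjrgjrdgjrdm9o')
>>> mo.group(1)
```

The match spans [0:14] → 'gjrgjrdgjrdm9o'.
Captured: group 1 = 'gjr'.

'gjr'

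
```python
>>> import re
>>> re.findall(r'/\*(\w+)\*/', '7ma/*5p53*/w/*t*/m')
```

Scanning left to right: at [3:11] match '/*5p53*/', group 1 = '5p53'; at [12:17] match '/*t*/', group 1 = 't'.
One capturing group, so `findall` returns just the captured substring from each match — 2 in all.

['5p53', 't']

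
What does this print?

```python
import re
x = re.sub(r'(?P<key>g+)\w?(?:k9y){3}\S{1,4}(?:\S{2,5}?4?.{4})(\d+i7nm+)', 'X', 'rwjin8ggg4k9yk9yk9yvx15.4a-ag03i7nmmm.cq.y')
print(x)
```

rwjin8X.cq.y

This matches one or more of a literal 'g' (captured as 'key'); then optionally a word character, then the literal 'k9y' repeated 3 times, then 1 to 4 of a non-whitespace character; then 2 to 5 of a non-whitespace character (lazy), then optionally a literal '4', then exactly 4 of any character (non-capturing group); then one or more of a digit, then the literal 'i7n', then one or more of the literal 'm' (captured).
Matches: at [6:37] → 'ggg4k9yk9yk9yvx15.4a-ag03i7nmmm'.
Each match is replaced by 'X'.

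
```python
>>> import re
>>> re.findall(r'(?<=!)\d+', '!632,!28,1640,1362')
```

['632', '28']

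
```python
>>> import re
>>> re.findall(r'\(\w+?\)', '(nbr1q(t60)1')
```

['(t60)']

Matches: at [6:11] → '(t60)'.
Since nothing is captured, `findall` lists the 1 matched substring directly.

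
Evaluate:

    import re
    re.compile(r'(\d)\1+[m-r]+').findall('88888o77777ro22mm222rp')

['8', '7', '2', '2']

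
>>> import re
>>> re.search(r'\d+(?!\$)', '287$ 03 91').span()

The negative lookaround is zero-width — it rules out positions where the adjacent text would match, without consuming anything.
Unlike `match`, `search` isn't anchored — it looks for the pattern anywhere in the string.
The match spans [0:2] → '28'.

(0, 2)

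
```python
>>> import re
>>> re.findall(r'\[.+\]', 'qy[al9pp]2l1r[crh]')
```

['[al9pp]2l1r[crh]']

Matches: at [2:18] → '[al9pp]2l1r[crh]'.
No capturing groups, so `findall` returns the 1 full match string.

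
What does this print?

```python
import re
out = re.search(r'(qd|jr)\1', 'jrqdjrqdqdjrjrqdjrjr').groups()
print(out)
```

('qd',)

`\1` has to match the exact text group 1 already captured.
`re.search` scans for the first position where the pattern succeeds.
The match spans [6:10] → 'qdqd'.
Captured: group 1 = 'qd'.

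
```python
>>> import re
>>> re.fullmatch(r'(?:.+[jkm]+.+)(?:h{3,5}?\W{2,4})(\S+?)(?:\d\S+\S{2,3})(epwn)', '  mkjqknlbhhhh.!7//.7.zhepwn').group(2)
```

Pattern: one or more of any character, then one or more of one of [jkm], then one or more of any character (non-capturing group); then 3 to 5 of a literal 'h' (lazy), then 2 to 4 of a non-word character (non-capturing group); then one or more of a non-whitespace character (lazy) (captured); then a digit, then one or more of a non-whitespace character, then 2 to 3 of a non-whitespace character (non-capturing group); then a literal 'e', then the literal 'pwn' (captured).
For `fullmatch`, every character of the input must be accounted for by the pattern.
The match spans [0:28] → '  mkjqknlbhhhh.!7//.7.zhepwn'.
Captured: group 1 = '7//.', group 2 = 'epwn'.

'epwn'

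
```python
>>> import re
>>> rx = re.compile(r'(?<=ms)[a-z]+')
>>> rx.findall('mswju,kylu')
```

The positive lookaround only admits positions where the adjacent text matches; those characters stay outside the span.
Matches: at [2:5] → 'wju'.
With no groups in the pattern, `findall` gives back each whole match — 1 here.

['wju']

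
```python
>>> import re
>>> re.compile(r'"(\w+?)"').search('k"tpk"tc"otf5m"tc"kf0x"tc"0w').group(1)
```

'tpk'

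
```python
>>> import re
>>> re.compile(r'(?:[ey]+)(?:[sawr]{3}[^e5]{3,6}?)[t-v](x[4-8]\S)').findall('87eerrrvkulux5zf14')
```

['x5z']

The pattern matches one or more of one of [ey] (non-capturing group); then exactly 3 of one of [sawr], then 3 to 6 of any character except [e5] (lazy) (non-capturing group); then a character in [t-v]; then the literal 'x', then a character in [4-8], then a non-whitespace character (captured).
One capturing group, so `findall` returns just the captured substring from the one match — 1 in all.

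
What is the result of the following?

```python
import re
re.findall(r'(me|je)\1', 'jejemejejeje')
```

['je', 'je']

After group 1 captures some text, `\1` only succeeds where that same text appears again.
Walking the string: at [0:4] match 'jeje', group 1 = 'je'; at [6:10] match 'jeje', group 1 = 'je'.
With a single group, `findall` returns only what that group captured — 2 items.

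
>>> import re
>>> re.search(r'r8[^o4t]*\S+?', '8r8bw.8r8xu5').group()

Pattern: the literal 'r8', then zero or more of any character except [o4t]; then one or more of a non-whitespace character (lazy).
`re.search` scans for the first position where the pattern succeeds.
The match spans [1:12] → 'r8bw.8r8xu5'.

'r8bw.8r8xu5'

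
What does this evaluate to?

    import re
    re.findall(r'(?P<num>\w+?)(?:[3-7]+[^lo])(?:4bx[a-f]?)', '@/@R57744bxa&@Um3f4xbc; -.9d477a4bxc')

Pattern: one or more of a word character (lazy) (captured as 'num'); then one or more of a character in [3-7], then any character except [lo] (non-capturing group); then the literal '4bx', then optionally a character in [a-f] (non-capturing group).
With a single group, `findall` returns only what that group captured — 2 items.

['R', '9d']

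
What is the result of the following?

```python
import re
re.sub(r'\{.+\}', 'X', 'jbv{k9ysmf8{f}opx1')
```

`sub` substitutes 'X' at each match site.

'jbvXopx1'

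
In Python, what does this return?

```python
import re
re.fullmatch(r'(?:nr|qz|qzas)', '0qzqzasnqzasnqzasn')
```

None

`fullmatch` succeeds only if the pattern covers the string from start to end.
Here the pattern can't cover the whole string, so the call returns None.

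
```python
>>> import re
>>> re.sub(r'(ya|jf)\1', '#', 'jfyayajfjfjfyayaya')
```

'jf##jf#ya'

`\1` has to match the exact text group 1 already captured.
`sub` substitutes '#' at each match site.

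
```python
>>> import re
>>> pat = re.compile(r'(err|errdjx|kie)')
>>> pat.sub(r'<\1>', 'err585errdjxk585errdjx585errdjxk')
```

'<err>585<err>djxk585<err>djx585<err>djxk'

Alternation isn't longest-match — the leftmost alternative that fits at this position is chosen.
Matches: at [0:3] → 'err'; at [6:9] → 'err'; at [16:19] → 'err'; at [25:28] → 'err'.
`\1` in the replacement pulls in group 1's text for each match.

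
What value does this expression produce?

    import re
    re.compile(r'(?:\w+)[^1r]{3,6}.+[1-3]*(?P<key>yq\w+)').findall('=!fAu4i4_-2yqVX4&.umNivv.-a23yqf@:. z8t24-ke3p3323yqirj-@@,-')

['yqirj']

This matches one or more of a word character (non-capturing group); then 3 to 6 of any character except [1r], then one or more of any character, then zero or more of a character in [1-3]; then the literal 'yq', then one or more of a word character (captured as 'key').
Matches: at [2:55] match 'fAu4i4_-2yqVX4&.umNivv.-a23yqf@:. z8t24-ke3p3323yqirj', group 1 = 'yqirj'.
With a single group, `findall` returns only what that group captured — 1 item.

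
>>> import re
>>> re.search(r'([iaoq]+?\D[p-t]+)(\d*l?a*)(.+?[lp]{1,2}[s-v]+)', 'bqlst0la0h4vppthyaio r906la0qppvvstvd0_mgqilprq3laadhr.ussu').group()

'qlst0la0h4vppt'

The `?` after the quantifier makes it lazy — it takes as little as possible before letting the rest of the pattern try.
The match spans [1:15] → 'qlst0la0h4vppt'.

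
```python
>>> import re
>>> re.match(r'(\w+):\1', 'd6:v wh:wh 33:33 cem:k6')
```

None

`re.match` only tries the pattern at the start of the string.
Here the string doesn't start with a match, so the call returns None.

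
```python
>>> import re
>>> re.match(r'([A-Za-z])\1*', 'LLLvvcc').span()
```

(0, 3)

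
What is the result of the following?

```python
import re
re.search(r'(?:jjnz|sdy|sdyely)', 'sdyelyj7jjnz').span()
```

The regex engine tests alternatives in the order written; an earlier branch that matches wins even if a later one would match more.
Unlike `match`, `search` isn't anchored — it looks for the pattern anywhere in the string.
The match spans [0:3] → 'sdy'.

(0, 3)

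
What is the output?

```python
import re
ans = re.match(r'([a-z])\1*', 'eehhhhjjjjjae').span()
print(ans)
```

(0, 2)

The backreference `\1` re-matches whatever the first group consumed, character for character.
`re.match` won't scan ahead — the pattern has to work from the very first character.
The match spans [0:2] → 'ee'.
Captured: group 1 = 'e'.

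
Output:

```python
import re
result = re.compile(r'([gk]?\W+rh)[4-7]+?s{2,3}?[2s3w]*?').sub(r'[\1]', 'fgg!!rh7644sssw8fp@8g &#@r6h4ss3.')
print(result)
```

Pattern: optionally one of [gk], then one or more of a non-word character, then the literal 'rh' (captured); then one or more of a character in [4-7] (lazy); then 2 to 3 of a literal 's' (lazy), then zero or more of one of [2s3w] (lazy).
A non-greedy quantifier consumes as few characters as it can — just enough that the remainder of the pattern still matches from where it stops; whatever follows it matches normally.
Matches: at [2:13] → 'g!!rh7644ss'.
`\1` in the replacement pulls in group 1's text for each match.

fg[g!!rh]sw8fp@8g &#@r6h4ss3.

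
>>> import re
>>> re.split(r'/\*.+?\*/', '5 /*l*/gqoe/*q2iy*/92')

With the lazy modifier that quantifier settles for the fewest repetitions that let the rest of the pattern succeed (the atoms after it are unaffected and can still be greedy).
Matches to split on: at [2:7] → '/*l*/'; at [11:19] → '/*q2iy*/'.
`split` removes every match and returns the 3 fragments in between.

['5 ', 'gqoe', '92']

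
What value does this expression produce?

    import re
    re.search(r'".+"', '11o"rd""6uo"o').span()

The match spans [3:12] → '"rd""6uo"'.

(3, 12)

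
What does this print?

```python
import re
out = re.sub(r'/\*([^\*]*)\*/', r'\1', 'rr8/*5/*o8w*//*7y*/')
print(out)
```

rr8/*5o8w7y

`\1` in the replacement pulls in group 1's text for each match.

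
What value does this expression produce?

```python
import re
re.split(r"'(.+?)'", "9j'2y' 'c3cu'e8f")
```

['9j', '2y', ' ', 'c3cu', 'e8f']

A `+?`/`*?`/`{m,n}?` starts at its minimum and grows only as far as needed for what follows to match.
With a capturing group present, the delimiter's captured portion is kept in the result list.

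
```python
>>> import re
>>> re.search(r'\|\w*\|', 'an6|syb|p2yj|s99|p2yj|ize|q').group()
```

'|syb|'

`search` walks the string left to right and returns the first match it finds.
The match spans [3:8] → '|syb|'.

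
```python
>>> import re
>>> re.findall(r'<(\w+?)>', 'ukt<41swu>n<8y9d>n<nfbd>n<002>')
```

Matches: at [3:10] match '<41swu>', group 1 = '41swu'; at [11:17] match '<8y9d>', group 1 = '8y9d'; at [18:24] match '<nfbd>', group 1 = 'nfbd'; at [25:30] match '<002>', group 1 = '002'.
Because there's exactly one group, `findall` drops the full match and keeps group 1 from each hit.

['41swu', '8y9d', 'nfbd', '002']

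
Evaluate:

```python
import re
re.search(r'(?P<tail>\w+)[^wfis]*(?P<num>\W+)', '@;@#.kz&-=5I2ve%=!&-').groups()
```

('kz', '-')

Pattern: one or more of a word character (captured as 'tail'); then zero or more of any character except [wfis]; then one or more of a non-word character (captured as 'num').
`search` walks the string left to right and returns the first match it finds.
The match spans [5:20] → 'kz&-=5I2ve%=!&-'.
Captured: group 1 = 'kz', group 2 = '-'.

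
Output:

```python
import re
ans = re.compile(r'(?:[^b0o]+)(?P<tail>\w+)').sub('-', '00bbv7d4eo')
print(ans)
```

00bb-

This matches one or more of any character except [b0o] (non-capturing group); then one or more of a word character (captured as 'tail').
Matches: at [4:10] → 'v7d4eo'.
Every occurrence is swapped for '-'.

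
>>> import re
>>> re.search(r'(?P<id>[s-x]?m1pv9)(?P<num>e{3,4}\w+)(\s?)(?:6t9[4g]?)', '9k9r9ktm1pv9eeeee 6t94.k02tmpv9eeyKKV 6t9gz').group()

'tm1pv9eeeee 6t94'

The pattern matches optionally a character in [s-x], then the literal 'm1', then the literal 'pv9' (captured as 'id'); then 3 to 4 of a literal 'e', then one or more of a word character (captured as 'num'); then optionally whitespace (captured); then the literal '6t9', then optionally one of [4g] (non-capturing group).
Unlike `match`, `search` isn't anchored — it looks for the pattern anywhere in the string.
The match spans [6:22] → 'tm1pv9eeeee 6t94'.
Captured: group 1 = 'tm1pv9', group 2 = 'eeeee', group 3 = ' '.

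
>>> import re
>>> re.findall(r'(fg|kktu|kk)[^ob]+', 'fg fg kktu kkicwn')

Scanning left to right: at [0:17] match 'fg fg kktu kkicwn', group 1 = 'fg'.
With a single group, `findall` returns only what that group captured — 1 item.

['fg']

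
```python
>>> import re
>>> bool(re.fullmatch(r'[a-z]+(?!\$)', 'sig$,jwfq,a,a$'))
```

`(?!…)`/`(?<!…)` only lets a position through if the neighbouring text does NOT match; no characters are consumed.
`re.fullmatch` requires the pattern to consume the entire string.
Here the string isn't matched end-to-end, so the call returns None, and `bool(None)` is False.

False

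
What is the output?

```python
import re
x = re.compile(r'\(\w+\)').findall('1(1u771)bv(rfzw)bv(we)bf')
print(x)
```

Walking the string: at [1:8] → '(1u771)'; at [10:16] → '(rfzw)'; at [18:22] → '(we)'.
Since nothing is captured, `findall` lists the 3 matched substrings directly.

['(1u771)', '(rfzw)', '(we)']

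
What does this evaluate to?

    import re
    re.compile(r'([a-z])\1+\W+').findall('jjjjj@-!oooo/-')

The backreference `\1` re-matches whatever the first group consumed, character for character.
Scanning left to right: at [0:8] match 'jjjjj@-!', group 1 = 'j'; at [8:14] match 'oooo/-', group 1 = 'o'.
One capturing group, so `findall` returns just the captured substring from each match — 2 in all.

['j', 'o']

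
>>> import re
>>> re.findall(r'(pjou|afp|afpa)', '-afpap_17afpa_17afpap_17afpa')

Alternation tries branches left to right and keeps the first one that lets the overall match succeed at that position.
One capturing group, so `findall` returns just the captured substring from each match — 4 in all.

['afp', 'afp', 'afp', 'afp']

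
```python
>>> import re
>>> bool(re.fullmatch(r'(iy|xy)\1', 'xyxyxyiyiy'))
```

`\1` is not a pattern — it's the concrete string captured by group 1, re-applied verbatim.
For `fullmatch`, every character of the input must be accounted for by the pattern.
Here the pattern can't cover the whole string, so the call returns None, and `bool(None)` is False.

False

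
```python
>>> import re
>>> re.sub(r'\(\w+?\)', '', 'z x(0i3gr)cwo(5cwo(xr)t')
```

'z xcwo(5cwot'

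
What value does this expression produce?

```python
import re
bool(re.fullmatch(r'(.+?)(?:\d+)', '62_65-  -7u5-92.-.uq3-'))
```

False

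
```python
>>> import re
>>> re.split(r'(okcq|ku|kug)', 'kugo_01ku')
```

['', 'ku', 'go_01', 'ku', '']

Alternation tries branches left to right and keeps the first one that lets the overall match succeed at that position.
Matches to split on: at [0:2] → 'ku'; at [7:9] → 'ku'.
With a capturing group present, the delimiter's captured portion is kept in the result list.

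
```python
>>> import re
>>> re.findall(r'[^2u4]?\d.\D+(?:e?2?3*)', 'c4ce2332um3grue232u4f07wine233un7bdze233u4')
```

The pattern matches optionally any character except [2u4], then a digit; then any character, then one or more of a non-digit; then optionally the literal 'e', then optionally the literal '2', then zero or more of the literal '3' (non-capturing group).
Matches: at [0:7] → 'c4ce233'; at [7:11] → '2um3'; at [16:19] → '32u'; at [20:30] → 'f07wine233'; at [31:40] → 'n7bdze233'.
No capturing groups, so `findall` returns the 5 full match strings.

['c4ce233', '2um3', '32u', 'f07wine233', 'n7bdze233']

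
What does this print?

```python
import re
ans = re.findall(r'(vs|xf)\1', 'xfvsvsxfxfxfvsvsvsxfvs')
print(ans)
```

['vs', 'xf', 'vs']

`\1` has to match the exact text group 1 already captured.
Scanning left to right: at [2:6] match 'vsvs', group 1 = 'vs'; at [6:10] match 'xfxf', group 1 = 'xf'; at [12:16] match 'vsvs', group 1 = 'vs'.
With a single group, `findall` returns only what that group captured — 3 items.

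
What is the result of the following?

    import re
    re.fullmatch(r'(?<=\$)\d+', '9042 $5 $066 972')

None

The positive lookaround only admits positions where the adjacent text matches; those characters stay outside the span.
For `fullmatch`, every character of the input must be accounted for by the pattern.
Here the string isn't matched end-to-end, so the call returns None.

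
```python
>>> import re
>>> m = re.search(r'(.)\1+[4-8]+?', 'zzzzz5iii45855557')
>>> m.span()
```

(0, 6)

After group 1 captures some text, `\1` only succeeds where that same text appears again.
`search` walks the string left to right and returns the first match it finds.
The match spans [0:6] → 'zzzzz5'.
Captured: group 1 = 'z'.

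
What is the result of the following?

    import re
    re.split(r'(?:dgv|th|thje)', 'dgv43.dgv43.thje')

['', '43.', '43.', 'je']

Alternation isn't longest-match — the leftmost alternative that fits at this position is chosen.
Matches to split on: at [0:3] → 'dgv'; at [6:9] → 'dgv'; at [12:14] → 'th'.
Each match becomes a cut point; 4 segments remain.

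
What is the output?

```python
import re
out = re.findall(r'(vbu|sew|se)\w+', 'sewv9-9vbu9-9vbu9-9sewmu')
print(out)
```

['sew', 'vbu', 'vbu', 'sew']

Alternation isn't longest-match — the leftmost alternative that fits at this position is chosen.
Walking the string: at [0:5] match 'sewv9', group 1 = 'sew'; at [7:11] match 'vbu9', group 1 = 'vbu'; at [13:17] match 'vbu9', group 1 = 'vbu'; at [19:24] match 'sewmu', group 1 = 'sew'.
Because there's exactly one group, `findall` drops the full match and keeps group 1 from each hit.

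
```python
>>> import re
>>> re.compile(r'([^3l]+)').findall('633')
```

This matches one or more of any character except [3l] (captured).
Matches: at [0:1] match '6', group 1 = '6'.
`findall` collects group 1 from the one match (1 total).

['6']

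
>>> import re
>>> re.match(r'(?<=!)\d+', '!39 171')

None

The `(?=…)`/`(?<=…)` assertion just peeks at neighbouring text; it doesn't advance the match position.
`match` is anchored at position 0; if the pattern doesn't fit there, it returns None.
Here the pattern fails at index 0, so the call returns None.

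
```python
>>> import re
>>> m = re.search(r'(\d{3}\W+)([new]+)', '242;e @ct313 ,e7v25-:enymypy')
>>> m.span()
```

(0, 5)

The match spans [0:5] → '242;e'.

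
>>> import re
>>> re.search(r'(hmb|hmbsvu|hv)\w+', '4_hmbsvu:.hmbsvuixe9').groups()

The match spans [2:8] → 'hmbsvu'.
Captured: group 1 = 'hmb'.

('hmb',)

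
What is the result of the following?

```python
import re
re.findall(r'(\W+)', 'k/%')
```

['/%']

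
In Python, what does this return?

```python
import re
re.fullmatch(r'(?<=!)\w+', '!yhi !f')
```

The positive lookaround only admits positions where the adjacent text matches; those characters stay outside the span.
`re.fullmatch` requires the pattern to consume the entire string.
Here there's no way to consume every character, so the call returns None.

None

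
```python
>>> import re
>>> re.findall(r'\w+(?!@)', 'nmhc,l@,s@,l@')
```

['nmhc']

The negative lookaround is zero-width — it rules out positions where the adjacent text would match, without consuming anything.
Scanning left to right: at [0:4] → 'nmhc'.
No capturing groups, so `findall` returns the 1 full match string.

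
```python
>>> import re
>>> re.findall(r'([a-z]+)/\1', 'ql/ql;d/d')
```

['ql', 'd']

`\1` has to match the exact text group 1 already captured.
Walking the string: at [0:5] match 'ql/ql', group 1 = 'ql'; at [6:9] match 'd/d', group 1 = 'd'.
With a single group, `findall` returns only what that group captured — 2 items.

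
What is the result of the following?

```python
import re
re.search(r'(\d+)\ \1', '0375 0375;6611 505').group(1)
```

'0375'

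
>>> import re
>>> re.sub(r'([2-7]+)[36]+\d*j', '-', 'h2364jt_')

This matches one or more of a character in [2-7] (captured); then one or more of one of [36], then zero or more of a digit, then the literal 'j'.
Matches: at [1:6] → '2364j'.
Each match is replaced by '-'.

'h-t_'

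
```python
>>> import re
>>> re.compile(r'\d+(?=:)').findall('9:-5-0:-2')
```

Because the assertion is zero-width, the text it checks is not consumed and won't appear in the result.
Since nothing is captured, `findall` lists the 2 matched substrings directly.

['9', '0']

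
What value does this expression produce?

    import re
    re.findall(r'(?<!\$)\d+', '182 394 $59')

The negative lookaround is zero-width — it rules out positions where the adjacent text would match, without consuming anything.
Walking the string: at [0:3] → '182'; at [4:7] → '394'; at [10:11] → '9'.
With no groups in the pattern, `findall` gives back each whole match — 3 here.

['182', '394', '9']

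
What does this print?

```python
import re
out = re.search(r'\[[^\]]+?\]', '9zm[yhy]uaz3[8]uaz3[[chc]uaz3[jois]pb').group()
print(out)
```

The match spans [3:8] → '[yhy]'.

[yhy]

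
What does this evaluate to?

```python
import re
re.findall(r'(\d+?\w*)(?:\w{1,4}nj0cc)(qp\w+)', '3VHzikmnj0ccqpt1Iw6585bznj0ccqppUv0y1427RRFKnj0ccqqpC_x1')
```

The pattern matches one or more of a digit (lazy), then zero or more of a word character (captured); then 1 to 4 of a word character, then the literal 'nj', then the literal '0cc' (non-capturing group); then the literal 'qp', then one or more of a word character (captured).
Walking the string: at [0:56] match '3VHzikmnj0ccqpt1Iw6585bznj0ccqppUv0y1427RRFKnj0ccqqpC_x1', groups = ('3VHzikmnj0ccqpt1Iw6585b', 'qppUv0y1427RRFKnj0ccqqpC_x1').
`findall` packs the 2 group values into a tuple for every match.

[('3VHzikmnj0ccqpt1Iw6585b', 'qppUv0y1427RRFKnj0ccqqpC_x1')]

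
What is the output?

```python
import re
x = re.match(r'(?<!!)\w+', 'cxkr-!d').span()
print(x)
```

(0, 4)

`re.match` only tries the pattern at the start of the string.
The match spans [0:4] → 'cxkr'.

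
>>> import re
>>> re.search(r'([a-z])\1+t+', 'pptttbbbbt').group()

'ppttt'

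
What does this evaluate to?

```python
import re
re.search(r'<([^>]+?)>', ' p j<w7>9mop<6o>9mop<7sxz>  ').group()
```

`re.search` scans for the first position where the pattern succeeds.
The match spans [4:8] → '<w7>'.
Captured: group 1 = 'w7'.

'<w7>'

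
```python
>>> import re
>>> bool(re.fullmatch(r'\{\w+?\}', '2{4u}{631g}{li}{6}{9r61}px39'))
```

False

`re.fullmatch` is like wrapping the pattern in `^…$` (in single-line mode).
Here the pattern can't cover the whole string, so the call returns None, and `bool(None)` is False.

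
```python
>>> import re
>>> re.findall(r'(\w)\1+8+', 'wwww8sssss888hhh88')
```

['w', 's', 'h']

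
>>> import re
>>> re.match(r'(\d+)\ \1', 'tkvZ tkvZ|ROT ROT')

`re.match` only tries the pattern at the start of the string.
Here the pattern fails at index 0, so the call returns None.

None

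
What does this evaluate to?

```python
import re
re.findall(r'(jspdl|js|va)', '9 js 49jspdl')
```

`|` is ordered: at each position the engine commits to the first alternative that works.
Walking the string: at [2:4] match 'js', group 1 = 'js'; at [7:12] match 'jspdl', group 1 = 'jspdl'.
One capturing group, so `findall` returns just the captured substring from each match — 2 in all.

['js', 'jspdl']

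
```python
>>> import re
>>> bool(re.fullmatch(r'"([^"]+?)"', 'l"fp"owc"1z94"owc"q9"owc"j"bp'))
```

False

`re.fullmatch` requires the pattern to consume the entire string.
Here the pattern can't cover the whole string, so the call returns None, and `bool(None)` is False.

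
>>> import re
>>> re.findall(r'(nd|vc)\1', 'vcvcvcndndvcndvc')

['vc', 'nd']

After group 1 captures some text, `\1` only succeeds where that same text appears again.
Scanning left to right: at [0:4] match 'vcvc', group 1 = 'vc'; at [6:10] match 'ndnd', group 1 = 'nd'.
`findall` collects group 1 from each match (2 total).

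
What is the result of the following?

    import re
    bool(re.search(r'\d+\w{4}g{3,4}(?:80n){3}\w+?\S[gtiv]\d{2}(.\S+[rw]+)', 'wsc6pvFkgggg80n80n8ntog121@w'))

False

Pattern: one or more of a digit; then exactly 4 of a word character, then 3 to 4 of the literal 'g', then the literal '80n' repeated 3 times; then one or more of a word character (lazy); then a non-whitespace character, then one of [gtiv], then exactly 2 of a digit; then any character, then one or more of a non-whitespace character, then one or more of one of [rw] (captured).
`re.search` scans for the first position where the pattern succeeds.
Here no position works, so the call returns None, and `bool(None)` is False.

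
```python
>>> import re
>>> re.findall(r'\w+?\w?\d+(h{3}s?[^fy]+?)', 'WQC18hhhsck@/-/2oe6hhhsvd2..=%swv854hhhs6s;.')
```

['hhhsc', 'hhhsv', 'hhhs6']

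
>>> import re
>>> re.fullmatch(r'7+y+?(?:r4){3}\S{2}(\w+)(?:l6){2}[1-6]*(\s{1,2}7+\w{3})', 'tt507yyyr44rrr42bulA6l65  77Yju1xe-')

None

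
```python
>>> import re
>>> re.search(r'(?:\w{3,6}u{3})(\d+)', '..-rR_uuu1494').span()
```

(3, 13)

This matches 3 to 6 of a word character, then exactly 3 of a literal 'u' (non-capturing group); then one or more of a digit (captured).
`re.search` scans for the first position where the pattern succeeds.
The match spans [3:13] → 'rR_uuu1494'.
Captured: group 1 = '1494'.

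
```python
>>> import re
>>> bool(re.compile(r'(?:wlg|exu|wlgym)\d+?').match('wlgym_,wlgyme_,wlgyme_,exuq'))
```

`re.match` only tries the pattern at the start of the string.
Here the pattern fails at index 0, so the call returns None, and `bool(None)` is False.

False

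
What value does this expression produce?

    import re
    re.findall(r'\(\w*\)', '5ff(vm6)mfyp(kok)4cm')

['(vm6)', '(kok)']

Since nothing is captured, `findall` lists the 2 matched substrings directly.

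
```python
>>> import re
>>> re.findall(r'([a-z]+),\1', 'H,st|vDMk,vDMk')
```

[]

Because there's exactly one group, `findall` drops the full match and keeps group 1 from each hit.
Nothing in the string satisfies the pattern, so the list is empty.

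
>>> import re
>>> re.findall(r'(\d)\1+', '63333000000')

`\1` has to match the exact text group 1 already captured.
Walking the string: at [1:5] match '3333', group 1 = '3'; at [5:11] match '000000', group 1 = '0'.
`findall` collects group 1 from each match (2 total).

['3', '0']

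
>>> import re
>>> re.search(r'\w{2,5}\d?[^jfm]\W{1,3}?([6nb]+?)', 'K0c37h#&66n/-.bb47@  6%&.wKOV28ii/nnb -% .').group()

'K0c37h#&6'

Pattern: 2 to 5 of a word character, then optionally a digit; then any character except [jfm], then 1 to 3 of a non-word character (lazy); then one or more of one of [6nb] (lazy) (captured).
A non-greedy quantifier consumes as few characters as it can — just enough that the remainder of the pattern still matches from where it stops; whatever follows it matches normally.
Unlike `match`, `search` isn't anchored — it looks for the pattern anywhere in the string.
The match spans [0:9] → 'K0c37h#&6'.
Captured: group 1 = '6'.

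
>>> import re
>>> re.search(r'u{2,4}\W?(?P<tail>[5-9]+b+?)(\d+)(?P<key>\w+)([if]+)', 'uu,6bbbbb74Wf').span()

The pattern matches 2 to 4 of a literal 'u', then optionally a non-word character; then one or more of a character in [5-9], then one or more of a literal 'b' (lazy) (captured as 'tail'); then one or more of a digit (captured); then one or more of a word character (captured as 'key'); then one or more of one of [if] (captured).
`re.search` scans for the first position where the pattern succeeds.
The match spans [0:13] → 'uu,6bbbbb74Wf'.
Captured: group 1 = '6bbbbb', group 2 = '74', group 3 = 'W', group 4 = 'f'.

(0, 13)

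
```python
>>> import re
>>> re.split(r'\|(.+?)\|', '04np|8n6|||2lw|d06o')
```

['04np', '8n6', '', '|2lw', 'd06o']

The `?` after the quantifier makes it lazy — it takes as little as possible before letting the rest of the pattern try.
Matches to split on: at [4:9] → '|8n6|'; at [9:15] → '||2lw|'.
The group in the pattern means `split` returns the separators' captures alongside the pieces.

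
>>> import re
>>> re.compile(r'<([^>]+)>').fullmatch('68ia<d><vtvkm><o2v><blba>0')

None

For `fullmatch`, every character of the input must be accounted for by the pattern.
Here the string isn't matched end-to-end, so the call returns None.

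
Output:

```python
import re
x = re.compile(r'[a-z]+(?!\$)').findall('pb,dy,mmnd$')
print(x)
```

A negative assertion filters positions out without eating any characters.
Walking the string: at [0:2] → 'pb'; at [3:5] → 'dy'; at [6:9] → 'mmn'.
Since nothing is captured, `findall` lists the 3 matched substrings directly.

['pb', 'dy', 'mmn']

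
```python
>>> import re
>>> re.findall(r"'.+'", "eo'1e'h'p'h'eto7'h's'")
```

["'1e'h'p'h'eto7'h's'"]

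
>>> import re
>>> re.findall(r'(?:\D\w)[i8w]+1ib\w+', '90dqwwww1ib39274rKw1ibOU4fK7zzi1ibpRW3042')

['dqwwww1ib39274rKw1ibOU4fK7zzi1ibpRW3042']

`findall` yields the raw match text (1 of them) because the pattern has no groups.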